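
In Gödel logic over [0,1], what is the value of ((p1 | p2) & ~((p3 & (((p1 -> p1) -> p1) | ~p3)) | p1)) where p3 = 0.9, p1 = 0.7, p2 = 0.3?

(p1 | p2) = max(0.7, 0.3) = 0.7
(p1 -> p1): 0.7 ≤ 0.7, so result = 1
((p1 -> p1) -> p1): 1 > 0.7, so result = 0.7
~p3: Gödel ¬ of 0.9 = 0 (operand ≠ 0)
(((p1 -> p1) -> p1) | ~p3) = max(0.7, 0) = 0.7
(p3 & (((p1 -> p1) -> p1) | ~p3)) = min(0.9, 0.7) = 0.7
((p3 & (((p1 -> p1) -> p1) | ~p3)) | p1) = max(0.7, 0.7) = 0.7
~((p3 & (((p1 -> p1) -> p1) | ~p3)) | p1): Gödel ¬ of 0.7 = 0 (operand ≠ 0)
((p1 | p2) & ~((p3 & (((p1 -> p1) -> p1) | ~p3)) | p1)) = min(0.7, 0) = 0

0.00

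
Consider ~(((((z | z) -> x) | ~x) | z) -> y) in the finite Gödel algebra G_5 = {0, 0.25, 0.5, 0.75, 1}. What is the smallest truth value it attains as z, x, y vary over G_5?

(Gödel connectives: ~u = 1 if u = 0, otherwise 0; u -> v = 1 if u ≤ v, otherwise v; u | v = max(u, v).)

The minimum is attained at z = 0, x = 0, y = 0.25:
  (z | z) = max(0, 0) = 0
  ((z | z) -> x): 0 ≤ 0, so result = 1
  ~x: Gödel ¬ of 0 = 1 (operand is 0)
  (((z | z) -> x) | ~x) = max(1, 1) = 1
  ((((z | z) -> x) | ~x) | z) = max(1, 0) = 1
  (((((z | z) -> x) | ~x) | z) -> y): 1 > 0.25, so result = 0.25
  ~(((((z | z) -> x) | ~x) | z) -> y): Gödel ¬ of 0.25 = 0 (operand ≠ 0)
Checking all 125 assignments confirms none give a value below 0.00.

0.00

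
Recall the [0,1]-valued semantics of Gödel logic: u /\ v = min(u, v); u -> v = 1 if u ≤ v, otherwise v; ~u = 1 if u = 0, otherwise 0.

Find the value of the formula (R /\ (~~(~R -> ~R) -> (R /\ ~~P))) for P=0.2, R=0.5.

~R: Gödel ¬ of 0.5 = 0 (operand ≠ 0)
~R: Gödel ¬ of 0.5 = 0 (operand ≠ 0)
(~R -> ~R): 0 ≤ 0, so result = 1
~(~R -> ~R): Gödel ¬ of 1 = 0 (operand ≠ 0)
~~(~R -> ~R): Gödel ¬ of 0 = 1 (operand is 0)
~P: Gödel ¬ of 0.2 = 0 (operand ≠ 0)
~~P: Gödel ¬ of 0 = 1 (operand is 0)
(R /\ ~~P) = min(0.5, 1) = 0.5
(~~(~R -> ~R) -> (R /\ ~~P)): 1 > 0.5, so result = 0.5
(R /\ (~~(~R -> ~R) -> (R /\ ~~P))) = min(0.5, 0.5) = 0.5

0.50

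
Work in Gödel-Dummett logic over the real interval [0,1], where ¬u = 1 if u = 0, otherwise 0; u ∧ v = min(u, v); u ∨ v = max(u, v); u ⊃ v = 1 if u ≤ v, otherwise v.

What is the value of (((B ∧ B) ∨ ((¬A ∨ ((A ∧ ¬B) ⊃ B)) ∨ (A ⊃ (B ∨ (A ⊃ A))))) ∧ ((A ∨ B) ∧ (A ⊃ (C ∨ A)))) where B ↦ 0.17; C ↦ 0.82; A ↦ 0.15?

0.17

(B ∧ B) = min(0.17, 0.17) = 0.17
¬A: Gödel ¬ of 0.15 = 0 (operand ≠ 0)
¬B: Gödel ¬ of 0.17 = 0 (operand ≠ 0)
(A ∧ ¬B) = min(0.15, 0) = 0
((A ∧ ¬B) ⊃ B): 0 ≤ 0.17, so result = 1
(¬A ∨ ((A ∧ ¬B) ⊃ B)) = max(0, 1) = 1
(A ⊃ A): 0.15 ≤ 0.15, so result = 1
(B ∨ (A ⊃ A)) = max(0.17, 1) = 1
(A ⊃ (B ∨ (A ⊃ A))): 0.15 ≤ 1, so result = 1
((¬A ∨ ((A ∧ ¬B) ⊃ B)) ∨ (A ⊃ (B ∨ (A ⊃ A)))) = max(1, 1) = 1
((B ∧ B) ∨ ((¬A ∨ ((A ∧ ¬B) ⊃ B)) ∨ (A ⊃ (B ∨ (A ⊃ A))))) = max(0.17, 1) = 1
(A ∨ B) = max(0.15, 0.17) = 0.17
(C ∨ A) = max(0.82, 0.15) = 0.82
(A ⊃ (C ∨ A)): 0.15 ≤ 0.82, so result = 1
((A ∨ B) ∧ (A ⊃ (C ∨ A))) = min(0.17, 1) = 0.17
(((B ∧ B) ∨ ((¬A ∨ ((A ∧ ¬B) ⊃ B)) ∨ (A ⊃ (B ∨ (A ⊃ A))))) ∧ ((A ∨ B) ∧ (A ⊃ (C ∨ A)))) = min(1, 0.17) = 0.17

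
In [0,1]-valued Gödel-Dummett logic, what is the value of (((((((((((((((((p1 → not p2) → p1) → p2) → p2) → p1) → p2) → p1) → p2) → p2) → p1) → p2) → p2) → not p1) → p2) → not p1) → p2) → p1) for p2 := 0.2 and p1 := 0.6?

not p2: Gödel ¬ of 0.2 = 0 (operand ≠ 0)
(p1 → not p2): 0.6 > 0, so result = 0
((p1 → not p2) → p1): 0 ≤ 0.6, so result = 1
(((p1 → not p2) → p1) → p2): 1 > 0.2, so result = 0.2
((((p1 → not p2) → p1) → p2) → p2): 0.2 ≤ 0.2, so result = 1
(((((p1 → not p2) → p1) → p2) → p2) → p1): 1 > 0.6, so result = 0.6
((((((p1 → not p2) → p1) → p2) → p2) → p1) → p2): 0.6 > 0.2, so result = 0.2
(((((((p1 → not p2) → p1) → p2) → p2) → p1) → p2) → p1): 0.2 ≤ 0.6, so result = 1
((((((((p1 → not p2) → p1) → p2) → p2) → p1) → p2) → p1) → p2): 1 > 0.2, so result = 0.2
(((((((((p1 → not p2) → p1) → p2) → p2) → p1) → p2) → p1) → p2) → p2): 0.2 ≤ 0.2, so result = 1
((((((((((p1 → not p2) → p1) → p2) → p2) → p1) → p2) → p1) → p2) → p2) → p1): 1 > 0.6, so result = 0.6
(((((((((((p1 → not p2) → p1) → p2) → p2) → p1) → p2) → p1) → p2) → p2) → p1) → p2): 0.6 > 0.2, so result = 0.2
((((((((((((p1 → not p2) → p1) → p2) → p2) → p1) → p2) → p1) → p2) → p2) → p1) → p2) → p2): 0.2 ≤ 0.2, so result = 1
not p1: Gödel ¬ of 0.6 = 0 (operand ≠ 0)
(((((((((((((p1 → not p2) → p1) → p2) → p2) → p1) → p2) → p1) → p2) → p2) → p1) → p2) → p2) → not p1): 1 > 0, so result = 0
((((((((((((((p1 → not p2) → p1) → p2) → p2) → p1) → p2) → p1) → p2) → p2) → p1) → p2) → p2) → not p1) → p2): 0 ≤ 0.2, so result = 1
not p1: Gödel ¬ of 0.6 = 0 (operand ≠ 0)
(((((((((((((((p1 → not p2) → p1) → p2) → p2) → p1) → p2) → p1) → p2) → p2) → p1) → p2) → p2) → not p1) → p2) → not p1): 1 > 0, so result = 0
((((((((((((((((p1 → not p2) → p1) → p2) → p2) → p1) → p2) → p1) → p2) → p2) → p1) → p2) → p2) → not p1) → p2) → not p1) → p2): 0 ≤ 0.2, so result = 1
(((((((((((((((((p1 → not p2) → p1) → p2) → p2) → p1) → p2) → p1) → p2) → p2) → p1) → p2) → p2) → not p1) → p2) → not p1) → p2) → p1): 1 > 0.6, so result = 0.6

0.60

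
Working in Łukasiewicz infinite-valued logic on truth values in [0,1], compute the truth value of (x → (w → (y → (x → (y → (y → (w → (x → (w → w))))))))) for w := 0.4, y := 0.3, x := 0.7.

(w → w): min(1, 1 − 0.4 + 0.4) = 1
(x → (w → w)): min(1, 1 − 0.7 + 1) = 1
(w → (x → (w → w))): min(1, 1 − 0.4 + 1) = 1
(y → (w → (x → (w → w)))): min(1, 1 − 0.3 + 1) = 1
(y → (y → (w → (x → (w → w))))): min(1, 1 − 0.3 + 1) = 1
(x → (y → (y → (w → (x → (w → w)))))): min(1, 1 − 0.7 + 1) = 1
(y → (x → (y → (y → (w → (x → (w → w))))))): min(1, 1 − 0.3 + 1) = 1
(w → (y → (x → (y → (y → (w → (x → (w → w)))))))): min(1, 1 − 0.4 + 1) = 1
(x → (w → (y → (x → (y → (y → (w → (x → (w → w))))))))): min(1, 1 − 0.7 + 1) = 1

1.00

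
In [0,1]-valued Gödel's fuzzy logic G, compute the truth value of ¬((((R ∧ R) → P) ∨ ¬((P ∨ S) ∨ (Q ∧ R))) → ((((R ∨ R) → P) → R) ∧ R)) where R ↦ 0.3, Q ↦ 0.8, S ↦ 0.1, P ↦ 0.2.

0.00

(R ∧ R) = min(0.3, 0.3) = 0.3
((R ∧ R) → P): 0.3 > 0.2, so result = 0.2
(P ∨ S) = max(0.2, 0.1) = 0.2
(Q ∧ R) = min(0.8, 0.3) = 0.3
((P ∨ S) ∨ (Q ∧ R)) = max(0.2, 0.3) = 0.3
¬((P ∨ S) ∨ (Q ∧ R)): Gödel ¬ of 0.3 = 0 (operand ≠ 0)
(((R ∧ R) → P) ∨ ¬((P ∨ S) ∨ (Q ∧ R))) = max(0.2, 0) = 0.2
(R ∨ R) = max(0.3, 0.3) = 0.3
((R ∨ R) → P): 0.3 > 0.2, so result = 0.2
(((R ∨ R) → P) → R): 0.2 ≤ 0.3, so result = 1
((((R ∨ R) → P) → R) ∧ R) = min(1, 0.3) = 0.3
((((R ∧ R) → P) ∨ ¬((P ∨ S) ∨ (Q ∧ R))) → ((((R ∨ R) → P) → R) ∧ R)): 0.2 ≤ 0.3, so result = 1
¬((((R ∧ R) → P) ∨ ¬((P ∨ S) ∨ (Q ∧ R))) → ((((R ∨ R) → P) → R) ∧ R)): Gödel ¬ of 1 = 0 (operand ≠ 0)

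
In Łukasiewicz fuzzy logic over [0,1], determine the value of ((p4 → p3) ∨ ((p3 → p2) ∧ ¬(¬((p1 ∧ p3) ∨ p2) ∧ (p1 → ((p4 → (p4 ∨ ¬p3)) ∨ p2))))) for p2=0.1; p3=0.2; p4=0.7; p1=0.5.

(p4 → p3): min(1, 1 − 0.7 + 0.2) = 0.5
(p3 → p2): min(1, 1 − 0.2 + 0.1) = 0.9
(p1 ∧ p3) = min(0.5, 0.2) = 0.2
((p1 ∧ p3) ∨ p2) = max(0.2, 0.1) = 0.2
¬((p1 ∧ p3) ∨ p2): Łukasiewicz ¬ gives 1 − 0.2 = 0.8
¬p3: Łukasiewicz ¬ gives 1 − 0.2 = 0.8
(p4 ∨ ¬p3) = max(0.7, 0.8) = 0.8
(p4 → (p4 ∨ ¬p3)): min(1, 1 − 0.7 + 0.8) = 1
((p4 → (p4 ∨ ¬p3)) ∨ p2) = max(1, 0.1) = 1
(p1 → ((p4 → (p4 ∨ ¬p3)) ∨ p2)): min(1, 1 − 0.5 + 1) = 1
(¬((p1 ∧ p3) ∨ p2) ∧ (p1 → ((p4 → (p4 ∨ ¬p3)) ∨ p2))) = min(0.8, 1) = 0.8
¬(¬((p1 ∧ p3) ∨ p2) ∧ (p1 → ((p4 → (p4 ∨ ¬p3)) ∨ p2))): Łukasiewicz ¬ gives 1 − 0.8 = 0.2
((p3 → p2) ∧ ¬(¬((p1 ∧ p3) ∨ p2) ∧ (p1 → ((p4 → (p4 ∨ ¬p3)) ∨ p2)))) = min(0.9, 0.2) = 0.2
((p4 → p3) ∨ ((p3 → p2) ∧ ¬(¬((p1 ∧ p3) ∨ p2) ∧ (p1 → ((p4 → (p4 ∨ ¬p3)) ∨ p2))))) = max(0.5, 0.2) = 0.5

0.50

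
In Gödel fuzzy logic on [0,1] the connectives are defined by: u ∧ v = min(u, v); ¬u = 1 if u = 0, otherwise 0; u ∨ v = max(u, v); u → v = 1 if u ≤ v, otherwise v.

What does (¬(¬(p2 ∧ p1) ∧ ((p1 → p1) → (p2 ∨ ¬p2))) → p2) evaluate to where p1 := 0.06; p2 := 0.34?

(p2 ∧ p1) = min(0.34, 0.06) = 0.06
¬(p2 ∧ p1): Gödel ¬ of 0.06 = 0 (operand ≠ 0)
(p1 → p1): 0.06 ≤ 0.06, so result = 1
¬p2: Gödel ¬ of 0.34 = 0 (operand ≠ 0)
(p2 ∨ ¬p2) = max(0.34, 0) = 0.34
((p1 → p1) → (p2 ∨ ¬p2)): 1 > 0.34, so result = 0.34
(¬(p2 ∧ p1) ∧ ((p1 → p1) → (p2 ∨ ¬p2))) = min(0, 0.34) = 0
¬(¬(p2 ∧ p1) ∧ ((p1 → p1) → (p2 ∨ ¬p2))): Gödel ¬ of 0 = 1 (operand is 0)
(¬(¬(p2 ∧ p1) ∧ ((p1 → p1) → (p2 ∨ ¬p2))) → p2): 1 > 0.34, so result = 0.34

0.34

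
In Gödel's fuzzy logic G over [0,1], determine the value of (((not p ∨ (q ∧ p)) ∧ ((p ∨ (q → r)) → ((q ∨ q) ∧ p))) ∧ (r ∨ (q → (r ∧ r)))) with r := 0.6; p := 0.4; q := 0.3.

0.30

not p: Gödel ¬ of 0.4 = 0 (operand ≠ 0)
(q ∧ p) = min(0.3, 0.4) = 0.3
(not p ∨ (q ∧ p)) = max(0, 0.3) = 0.3
(q → r): 0.3 ≤ 0.6, so result = 1
(p ∨ (q → r)) = max(0.4, 1) = 1
(q ∨ q) = max(0.3, 0.3) = 0.3
((q ∨ q) ∧ p) = min(0.3, 0.4) = 0.3
((p ∨ (q → r)) → ((q ∨ q) ∧ p)): 1 > 0.3, so result = 0.3
((not p ∨ (q ∧ p)) ∧ ((p ∨ (q → r)) → ((q ∨ q) ∧ p))) = min(0.3, 0.3) = 0.3
(r ∧ r) = min(0.6, 0.6) = 0.6
(q → (r ∧ r)): 0.3 ≤ 0.6, so result = 1
(r ∨ (q → (r ∧ r))) = max(0.6, 1) = 1
(((not p ∨ (q ∧ p)) ∧ ((p ∨ (q → r)) → ((q ∨ q) ∧ p))) ∧ (r ∨ (q → (r ∧ r)))) = min(0.3, 1) = 0.3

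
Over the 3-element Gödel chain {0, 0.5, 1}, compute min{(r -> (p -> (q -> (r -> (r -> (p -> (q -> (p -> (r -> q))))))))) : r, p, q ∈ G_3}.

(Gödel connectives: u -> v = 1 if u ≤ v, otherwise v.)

Every assignment gives 1. For instance at r = 0, p = 0, q = 0:
  (r -> q): 0 ≤ 0, so result = 1
  (p -> (r -> q)): 0 ≤ 1, so result = 1
  (q -> (p -> (r -> q))): 0 ≤ 1, so result = 1
  (p -> (q -> (p -> (r -> q)))): 0 ≤ 1, so result = 1
  (r -> (p -> (q -> (p -> (r -> q))))): 0 ≤ 1, so result = 1
  (r -> (r -> (p -> (q -> (p -> (r -> q)))))): 0 ≤ 1, so result = 1
  (q -> (r -> (r -> (p -> (q -> (p -> (r -> q))))))): 0 ≤ 1, so result = 1
  (p -> (q -> (r -> (r -> (p -> (q -> (p -> (r -> q)))))))): 0 ≤ 1, so result = 1
  (r -> (p -> (q -> (r -> (r -> (p -> (q -> (p -> (r -> q))))))))): 0 ≤ 1, so result = 1
All 27 assignments give value 1 — the formula is a G_3-tautology.

1.00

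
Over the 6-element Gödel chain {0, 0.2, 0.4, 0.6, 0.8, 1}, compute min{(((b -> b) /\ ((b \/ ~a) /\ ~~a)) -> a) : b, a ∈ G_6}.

0.20

The minimum is attained at b = 0.4, a = 0.2:
  (b -> b): 0.4 ≤ 0.4, so result = 1
  ~a: Gödel ¬ of 0.2 = 0 (operand ≠ 0)
  (b \/ ~a) = max(0.4, 0) = 0.4
  ~a: Gödel ¬ of 0.2 = 0 (operand ≠ 0)
  ~~a: Gödel ¬ of 0 = 1 (operand is 0)
  ((b \/ ~a) /\ ~~a) = min(0.4, 1) = 0.4
  ((b -> b) /\ ((b \/ ~a) /\ ~~a)) = min(1, 0.4) = 0.4
  (((b -> b) /\ ((b \/ ~a) /\ ~~a)) -> a): 0.4 > 0.2, so result = 0.2
Checking all 36 assignments confirms none give a value below 0.20.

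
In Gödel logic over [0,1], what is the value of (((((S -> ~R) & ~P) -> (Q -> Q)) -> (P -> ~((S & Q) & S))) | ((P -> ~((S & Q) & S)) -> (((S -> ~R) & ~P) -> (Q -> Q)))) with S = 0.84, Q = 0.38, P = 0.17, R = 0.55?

1.00

~R: Gödel ¬ of 0.55 = 0 (operand ≠ 0)
(S -> ~R): 0.84 > 0, so result = 0
~P: Gödel ¬ of 0.17 = 0 (operand ≠ 0)
((S -> ~R) & ~P) = min(0, 0) = 0
(Q -> Q): 0.38 ≤ 0.38, so result = 1
(((S -> ~R) & ~P) -> (Q -> Q)): 0 ≤ 1, so result = 1
(S & Q) = min(0.84, 0.38) = 0.38
((S & Q) & S) = min(0.38, 0.84) = 0.38
~((S & Q) & S): Gödel ¬ of 0.38 = 0 (operand ≠ 0)
(P -> ~((S & Q) & S)): 0.17 > 0, so result = 0
((((S -> ~R) & ~P) -> (Q -> Q)) -> (P -> ~((S & Q) & S))): 1 > 0, so result = 0
(S & Q) = min(0.84, 0.38) = 0.38
((S & Q) & S) = min(0.38, 0.84) = 0.38
~((S & Q) & S): Gödel ¬ of 0.38 = 0 (operand ≠ 0)
(P -> ~((S & Q) & S)): 0.17 > 0, so result = 0
~R: Gödel ¬ of 0.55 = 0 (operand ≠ 0)
(S -> ~R): 0.84 > 0, so result = 0
~P: Gödel ¬ of 0.17 = 0 (operand ≠ 0)
((S -> ~R) & ~P) = min(0, 0) = 0
(Q -> Q): 0.38 ≤ 0.38, so result = 1
(((S -> ~R) & ~P) -> (Q -> Q)): 0 ≤ 1, so result = 1
((P -> ~((S & Q) & S)) -> (((S -> ~R) & ~P) -> (Q -> Q))): 0 ≤ 1, so result = 1
(((((S -> ~R) & ~P) -> (Q -> Q)) -> (P -> ~((S & Q) & S))) | ((P -> ~((S & Q) & S)) -> (((S -> ~R) & ~P) -> (Q -> Q)))) = max(0, 1) = 1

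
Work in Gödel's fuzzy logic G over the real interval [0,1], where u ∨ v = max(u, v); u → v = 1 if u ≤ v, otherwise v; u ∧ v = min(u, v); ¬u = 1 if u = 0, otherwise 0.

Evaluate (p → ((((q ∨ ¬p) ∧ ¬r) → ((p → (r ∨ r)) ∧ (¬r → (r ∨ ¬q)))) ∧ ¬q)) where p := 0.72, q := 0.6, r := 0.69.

¬p: Gödel ¬ of 0.72 = 0 (operand ≠ 0)
(q ∨ ¬p) = max(0.6, 0) = 0.6
¬r: Gödel ¬ of 0.69 = 0 (operand ≠ 0)
((q ∨ ¬p) ∧ ¬r) = min(0.6, 0) = 0
(r ∨ r) = max(0.69, 0.69) = 0.69
(p → (r ∨ r)): 0.72 > 0.69, so result = 0.69
¬r: Gödel ¬ of 0.69 = 0 (operand ≠ 0)
¬q: Gödel ¬ of 0.6 = 0 (operand ≠ 0)
(r ∨ ¬q) = max(0.69, 0) = 0.69
(¬r → (r ∨ ¬q)): 0 ≤ 0.69, so result = 1
((p → (r ∨ r)) ∧ (¬r → (r ∨ ¬q))) = min(0.69, 1) = 0.69
(((q ∨ ¬p) ∧ ¬r) → ((p → (r ∨ r)) ∧ (¬r → (r ∨ ¬q)))): 0 ≤ 0.69, so result = 1
¬q: Gödel ¬ of 0.6 = 0 (operand ≠ 0)
((((q ∨ ¬p) ∧ ¬r) → ((p → (r ∨ r)) ∧ (¬r → (r ∨ ¬q)))) ∧ ¬q) = min(1, 0) = 0
(p → ((((q ∨ ¬p) ∧ ¬r) → ((p → (r ∨ r)) ∧ (¬r → (r ∨ ¬q)))) ∧ ¬q)): 0.72 > 0, so result = 0

0.00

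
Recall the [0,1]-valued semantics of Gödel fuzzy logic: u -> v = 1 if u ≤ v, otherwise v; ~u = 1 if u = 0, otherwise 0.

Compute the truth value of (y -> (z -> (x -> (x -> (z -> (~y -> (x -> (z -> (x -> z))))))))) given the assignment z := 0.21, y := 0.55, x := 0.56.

~y: Gödel ¬ of 0.55 = 0 (operand ≠ 0)
(x -> z): 0.56 > 0.21, so result = 0.21
(z -> (x -> z)): 0.21 ≤ 0.21, so result = 1
(x -> (z -> (x -> z))): 0.56 ≤ 1, so result = 1
(~y -> (x -> (z -> (x -> z)))): 0 ≤ 1, so result = 1
(z -> (~y -> (x -> (z -> (x -> z))))): 0.21 ≤ 1, so result = 1
(x -> (z -> (~y -> (x -> (z -> (x -> z)))))): 0.56 ≤ 1, so result = 1
(x -> (x -> (z -> (~y -> (x -> (z -> (x -> z))))))): 0.56 ≤ 1, so result = 1
(z -> (x -> (x -> (z -> (~y -> (x -> (z -> (x -> z)))))))): 0.21 ≤ 1, so result = 1
(y -> (z -> (x -> (x -> (z -> (~y -> (x -> (z -> (x -> z))))))))): 0.55 ≤ 1, so result = 1

1.00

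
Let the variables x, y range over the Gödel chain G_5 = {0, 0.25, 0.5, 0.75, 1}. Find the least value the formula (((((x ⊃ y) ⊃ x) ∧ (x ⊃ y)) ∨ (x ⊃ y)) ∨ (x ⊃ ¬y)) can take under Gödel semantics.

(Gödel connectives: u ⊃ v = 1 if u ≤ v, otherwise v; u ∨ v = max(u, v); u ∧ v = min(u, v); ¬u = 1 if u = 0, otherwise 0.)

0.25

The minimum is attained at x = 0.5, y = 0.25:
  (x ⊃ y): 0.5 > 0.25, so result = 0.25
  ((x ⊃ y) ⊃ x): 0.25 ≤ 0.5, so result = 1
  (x ⊃ y): 0.5 > 0.25, so result = 0.25
  (((x ⊃ y) ⊃ x) ∧ (x ⊃ y)) = min(1, 0.25) = 0.25
  (x ⊃ y): 0.5 > 0.25, so result = 0.25
  ((((x ⊃ y) ⊃ x) ∧ (x ⊃ y)) ∨ (x ⊃ y)) = max(0.25, 0.25) = 0.25
  ¬y: Gödel ¬ of 0.25 = 0 (operand ≠ 0)
  (x ⊃ ¬y): 0.5 > 0, so result = 0
  (((((x ⊃ y) ⊃ x) ∧ (x ⊃ y)) ∨ (x ⊃ y)) ∨ (x ⊃ ¬y)) = max(0.25, 0) = 0.25
Checking all 25 assignments confirms none give a value below 0.25.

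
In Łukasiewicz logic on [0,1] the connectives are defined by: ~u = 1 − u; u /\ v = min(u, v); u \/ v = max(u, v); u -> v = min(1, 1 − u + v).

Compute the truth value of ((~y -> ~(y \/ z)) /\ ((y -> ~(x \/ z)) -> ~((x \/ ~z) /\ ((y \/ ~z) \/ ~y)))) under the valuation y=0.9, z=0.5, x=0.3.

0.90

~y: Łukasiewicz ¬ gives 1 − 0.9 = 0.1
(y \/ z) = max(0.9, 0.5) = 0.9
~(y \/ z): Łukasiewicz ¬ gives 1 − 0.9 = 0.1
(~y -> ~(y \/ z)): min(1, 1 − 0.1 + 0.1) = 1
(x \/ z) = max(0.3, 0.5) = 0.5
~(x \/ z): Łukasiewicz ¬ gives 1 − 0.5 = 0.5
(y -> ~(x \/ z)): min(1, 1 − 0.9 + 0.5) = 0.6
~z: Łukasiewicz ¬ gives 1 − 0.5 = 0.5
(x \/ ~z) = max(0.3, 0.5) = 0.5
~z: Łukasiewicz ¬ gives 1 − 0.5 = 0.5
(y \/ ~z) = max(0.9, 0.5) = 0.9
~y: Łukasiewicz ¬ gives 1 − 0.9 = 0.1
((y \/ ~z) \/ ~y) = max(0.9, 0.1) = 0.9
((x \/ ~z) /\ ((y \/ ~z) \/ ~y)) = min(0.5, 0.9) = 0.5
~((x \/ ~z) /\ ((y \/ ~z) \/ ~y)): Łukasiewicz ¬ gives 1 − 0.5 = 0.5
((y -> ~(x \/ z)) -> ~((x \/ ~z) /\ ((y \/ ~z) \/ ~y))): min(1, 1 − 0.6 + 0.5) = 0.9
((~y -> ~(y \/ z)) /\ ((y -> ~(x \/ z)) -> ~((x \/ ~z) /\ ((y \/ ~z) \/ ~y)))) = min(1, 0.9) = 0.9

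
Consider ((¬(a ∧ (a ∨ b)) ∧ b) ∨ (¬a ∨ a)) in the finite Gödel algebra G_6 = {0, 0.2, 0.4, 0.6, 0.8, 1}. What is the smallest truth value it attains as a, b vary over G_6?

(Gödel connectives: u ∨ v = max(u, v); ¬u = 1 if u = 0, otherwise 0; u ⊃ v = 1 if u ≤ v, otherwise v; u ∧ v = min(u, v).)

The minimum is attained at a = 0.2, b = 0:
  (a ∨ b) = max(0.2, 0) = 0.2
  (a ∧ (a ∨ b)) = min(0.2, 0.2) = 0.2
  ¬(a ∧ (a ∨ b)): Gödel ¬ of 0.2 = 0 (operand ≠ 0)
  (¬(a ∧ (a ∨ b)) ∧ b) = min(0, 0) = 0
  ¬a: Gödel ¬ of 0.2 = 0 (operand ≠ 0)
  (¬a ∨ a) = max(0, 0.2) = 0.2
  ((¬(a ∧ (a ∨ b)) ∧ b) ∨ (¬a ∨ a)) = max(0, 0.2) = 0.2
Checking all 36 assignments confirms none give a value below 0.20.

0.20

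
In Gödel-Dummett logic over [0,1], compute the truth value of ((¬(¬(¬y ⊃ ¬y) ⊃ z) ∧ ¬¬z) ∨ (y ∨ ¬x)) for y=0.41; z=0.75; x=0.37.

¬y: Gödel ¬ of 0.41 = 0 (operand ≠ 0)
¬y: Gödel ¬ of 0.41 = 0 (operand ≠ 0)
(¬y ⊃ ¬y): 0 ≤ 0, so result = 1
¬(¬y ⊃ ¬y): Gödel ¬ of 1 = 0 (operand ≠ 0)
(¬(¬y ⊃ ¬y) ⊃ z): 0 ≤ 0.75, so result = 1
¬(¬(¬y ⊃ ¬y) ⊃ z): Gödel ¬ of 1 = 0 (operand ≠ 0)
¬z: Gödel ¬ of 0.75 = 0 (operand ≠ 0)
¬¬z: Gödel ¬ of 0 = 1 (operand is 0)
(¬(¬(¬y ⊃ ¬y) ⊃ z) ∧ ¬¬z) = min(0, 1) = 0
¬x: Gödel ¬ of 0.37 = 0 (operand ≠ 0)
(y ∨ ¬x) = max(0.41, 0) = 0.41
((¬(¬(¬y ⊃ ¬y) ⊃ z) ∧ ¬¬z) ∨ (y ∨ ¬x)) = max(0, 0.41) = 0.41

0.41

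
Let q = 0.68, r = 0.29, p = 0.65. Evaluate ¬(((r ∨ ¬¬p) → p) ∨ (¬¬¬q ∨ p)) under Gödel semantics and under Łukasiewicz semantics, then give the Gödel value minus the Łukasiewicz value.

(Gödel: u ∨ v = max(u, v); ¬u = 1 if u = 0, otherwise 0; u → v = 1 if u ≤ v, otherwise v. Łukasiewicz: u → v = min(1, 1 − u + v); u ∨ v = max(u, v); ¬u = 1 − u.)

Gödel evaluation:
  ¬p: Gödel ¬ of 0.65 = 0 (operand ≠ 0)
  ¬¬p: Gödel ¬ of 0 = 1 (operand is 0)
  (r ∨ ¬¬p) = max(0.29, 1) = 1
  ((r ∨ ¬¬p) → p): 1 > 0.65, so result = 0.65
  ¬q: Gödel ¬ of 0.68 = 0 (operand ≠ 0)
  ¬¬q: Gödel ¬ of 0 = 1 (operand is 0)
  ¬¬¬q: Gödel ¬ of 1 = 0 (operand ≠ 0)
  (¬¬¬q ∨ p) = max(0, 0.65) = 0.65
  (((r ∨ ¬¬p) → p) ∨ (¬¬¬q ∨ p)) = max(0.65, 0.65) = 0.65
  ¬(((r ∨ ¬¬p) → p) ∨ (¬¬¬q ∨ p)): Gödel ¬ of 0.65 = 0 (operand ≠ 0)
  Gödel value = 0
Łukasiewicz evaluation:
  ¬p: Łukasiewicz ¬ gives 1 − 0.65 = 0.35
  ¬¬p: Łukasiewicz ¬ gives 1 − 0.35 = 0.65
  (r ∨ ¬¬p) = max(0.29, 0.65) = 0.65
  ((r ∨ ¬¬p) → p): min(1, 1 − 0.65 + 0.65) = 1
  ¬q: Łukasiewicz ¬ gives 1 − 0.68 = 0.32
  ¬¬q: Łukasiewicz ¬ gives 1 − 0.32 = 0.68
  ¬¬¬q: Łukasiewicz ¬ gives 1 − 0.68 = 0.32
  (¬¬¬q ∨ p) = max(0.32, 0.65) = 0.65
  (((r ∨ ¬¬p) → p) ∨ (¬¬¬q ∨ p)) = max(1, 0.65) = 1
  ¬(((r ∨ ¬¬p) → p) ∨ (¬¬¬q ∨ p)): Łukasiewicz ¬ gives 1 − 1 = 0
  Łukasiewicz value = 0
Difference: 0 − 0 = 0.00

0.00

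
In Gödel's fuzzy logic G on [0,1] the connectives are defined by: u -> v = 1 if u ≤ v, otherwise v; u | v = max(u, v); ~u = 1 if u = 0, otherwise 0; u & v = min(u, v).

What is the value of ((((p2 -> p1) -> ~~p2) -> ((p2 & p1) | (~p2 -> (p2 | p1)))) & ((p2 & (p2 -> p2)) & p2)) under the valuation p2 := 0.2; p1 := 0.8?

(p2 -> p1): 0.2 ≤ 0.8, so result = 1
~p2: Gödel ¬ of 0.2 = 0 (operand ≠ 0)
~~p2: Gödel ¬ of 0 = 1 (operand is 0)
((p2 -> p1) -> ~~p2): 1 ≤ 1, so result = 1
(p2 & p1) = min(0.2, 0.8) = 0.2
~p2: Gödel ¬ of 0.2 = 0 (operand ≠ 0)
(p2 | p1) = max(0.2, 0.8) = 0.8
(~p2 -> (p2 | p1)): 0 ≤ 0.8, so result = 1
((p2 & p1) | (~p2 -> (p2 | p1))) = max(0.2, 1) = 1
(((p2 -> p1) -> ~~p2) -> ((p2 & p1) | (~p2 -> (p2 | p1)))): 1 ≤ 1, so result = 1
(p2 -> p2): 0.2 ≤ 0.2, so result = 1
(p2 & (p2 -> p2)) = min(0.2, 1) = 0.2
((p2 & (p2 -> p2)) & p2) = min(0.2, 0.2) = 0.2
((((p2 -> p1) -> ~~p2) -> ((p2 & p1) | (~p2 -> (p2 | p1)))) & ((p2 & (p2 -> p2)) & p2)) = min(1, 0.2) = 0.2

0.20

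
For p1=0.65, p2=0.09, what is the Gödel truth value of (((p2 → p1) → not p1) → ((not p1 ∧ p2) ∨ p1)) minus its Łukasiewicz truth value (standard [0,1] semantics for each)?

0.00

Gödel evaluation:
  (p2 → p1): 0.09 ≤ 0.65, so result = 1
  not p1: Gödel ¬ of 0.65 = 0 (operand ≠ 0)
  ((p2 → p1) → not p1): 1 > 0, so result = 0
  not p1: Gödel ¬ of 0.65 = 0 (operand ≠ 0)
  (not p1 ∧ p2) = min(0, 0.09) = 0
  ((not p1 ∧ p2) ∨ p1) = max(0, 0.65) = 0.65
  (((p2 → p1) → not p1) → ((not p1 ∧ p2) ∨ p1)): 0 ≤ 0.65, so result = 1
  Gödel value = 1
Łukasiewicz evaluation:
  (p2 → p1): min(1, 1 − 0.09 + 0.65) = 1
  not p1: Łukasiewicz ¬ gives 1 − 0.65 = 0.35
  ((p2 → p1) → not p1): min(1, 1 − 1 + 0.35) = 0.35
  not p1: Łukasiewicz ¬ gives 1 − 0.65 = 0.35
  (not p1 ∧ p2) = min(0.35, 0.09) = 0.09
  ((not p1 ∧ p2) ∨ p1) = max(0.09, 0.65) = 0.65
  (((p2 → p1) → not p1) → ((not p1 ∧ p2) ∨ p1)): min(1, 1 − 0.35 + 0.65) = 1
  Łukasiewicz value = 1
Difference: 1 − 1 = 0.00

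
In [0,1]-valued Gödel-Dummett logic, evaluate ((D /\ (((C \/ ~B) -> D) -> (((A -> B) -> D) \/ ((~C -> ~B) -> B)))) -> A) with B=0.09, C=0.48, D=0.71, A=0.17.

0.17

~B: Gödel ¬ of 0.09 = 0 (operand ≠ 0)
(C \/ ~B) = max(0.48, 0) = 0.48
((C \/ ~B) -> D): 0.48 ≤ 0.71, so result = 1
(A -> B): 0.17 > 0.09, so result = 0.09
((A -> B) -> D): 0.09 ≤ 0.71, so result = 1
~C: Gödel ¬ of 0.48 = 0 (operand ≠ 0)
~B: Gödel ¬ of 0.09 = 0 (operand ≠ 0)
(~C -> ~B): 0 ≤ 0, so result = 1
((~C -> ~B) -> B): 1 > 0.09, so result = 0.09
(((A -> B) -> D) \/ ((~C -> ~B) -> B)) = max(1, 0.09) = 1
(((C \/ ~B) -> D) -> (((A -> B) -> D) \/ ((~C -> ~B) -> B))): 1 ≤ 1, so result = 1
(D /\ (((C \/ ~B) -> D) -> (((A -> B) -> D) \/ ((~C -> ~B) -> B)))) = min(0.71, 1) = 0.71
((D /\ (((C \/ ~B) -> D) -> (((A -> B) -> D) \/ ((~C -> ~B) -> B)))) -> A): 0.71 > 0.17, so result = 0.17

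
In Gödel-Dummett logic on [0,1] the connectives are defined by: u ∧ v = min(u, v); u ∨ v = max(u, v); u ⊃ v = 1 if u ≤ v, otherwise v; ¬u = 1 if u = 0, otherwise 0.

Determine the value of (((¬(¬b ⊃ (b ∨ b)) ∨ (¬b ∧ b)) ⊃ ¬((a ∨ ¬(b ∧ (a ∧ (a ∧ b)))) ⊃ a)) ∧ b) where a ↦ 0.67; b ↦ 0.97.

0.97

¬b: Gödel ¬ of 0.97 = 0 (operand ≠ 0)
(b ∨ b) = max(0.97, 0.97) = 0.97
(¬b ⊃ (b ∨ b)): 0 ≤ 0.97, so result = 1
¬(¬b ⊃ (b ∨ b)): Gödel ¬ of 1 = 0 (operand ≠ 0)
¬b: Gödel ¬ of 0.97 = 0 (operand ≠ 0)
(¬b ∧ b) = min(0, 0.97) = 0
(¬(¬b ⊃ (b ∨ b)) ∨ (¬b ∧ b)) = max(0, 0) = 0
(a ∧ b) = min(0.67, 0.97) = 0.67
(a ∧ (a ∧ b)) = min(0.67, 0.67) = 0.67
(b ∧ (a ∧ (a ∧ b))) = min(0.97, 0.67) = 0.67
¬(b ∧ (a ∧ (a ∧ b))): Gödel ¬ of 0.67 = 0 (operand ≠ 0)
(a ∨ ¬(b ∧ (a ∧ (a ∧ b)))) = max(0.67, 0) = 0.67
((a ∨ ¬(b ∧ (a ∧ (a ∧ b)))) ⊃ a): 0.67 ≤ 0.67, so result = 1
¬((a ∨ ¬(b ∧ (a ∧ (a ∧ b)))) ⊃ a): Gödel ¬ of 1 = 0 (operand ≠ 0)
((¬(¬b ⊃ (b ∨ b)) ∨ (¬b ∧ b)) ⊃ ¬((a ∨ ¬(b ∧ (a ∧ (a ∧ b)))) ⊃ a)): 0 ≤ 0, so result = 1
(((¬(¬b ⊃ (b ∨ b)) ∨ (¬b ∧ b)) ⊃ ¬((a ∨ ¬(b ∧ (a ∧ (a ∧ b)))) ⊃ a)) ∧ b) = min(1, 0.97) = 0.97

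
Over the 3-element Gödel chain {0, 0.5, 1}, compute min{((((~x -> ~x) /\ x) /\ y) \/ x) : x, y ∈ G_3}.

The minimum is attained at x = 0, y = 0:
  ~x: Gödel ¬ of 0 = 1 (operand is 0)
  ~x: Gödel ¬ of 0 = 1 (operand is 0)
  (~x -> ~x): 1 ≤ 1, so result = 1
  ((~x -> ~x) /\ x) = min(1, 0) = 0
  (((~x -> ~x) /\ x) /\ y) = min(0, 0) = 0
  ((((~x -> ~x) /\ x) /\ y) \/ x) = max(0, 0) = 0
Checking all 9 assignments confirms none give a value below 0.00.

0.00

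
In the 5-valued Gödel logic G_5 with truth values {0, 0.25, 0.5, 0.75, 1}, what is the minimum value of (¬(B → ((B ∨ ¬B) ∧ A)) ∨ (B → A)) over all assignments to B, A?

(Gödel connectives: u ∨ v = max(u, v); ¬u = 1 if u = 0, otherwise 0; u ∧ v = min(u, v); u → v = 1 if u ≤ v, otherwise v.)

The minimum is attained at B = 0.5, A = 0.25:
  ¬B: Gödel ¬ of 0.5 = 0 (operand ≠ 0)
  (B ∨ ¬B) = max(0.5, 0) = 0.5
  ((B ∨ ¬B) ∧ A) = min(0.5, 0.25) = 0.25
  (B → ((B ∨ ¬B) ∧ A)): 0.5 > 0.25, so result = 0.25
  ¬(B → ((B ∨ ¬B) ∧ A)): Gödel ¬ of 0.25 = 0 (operand ≠ 0)
  (B → A): 0.5 > 0.25, so result = 0.25
  (¬(B → ((B ∨ ¬B) ∧ A)) ∨ (B → A)) = max(0, 0.25) = 0.25
Checking all 25 assignments confirms none give a value below 0.25.

0.25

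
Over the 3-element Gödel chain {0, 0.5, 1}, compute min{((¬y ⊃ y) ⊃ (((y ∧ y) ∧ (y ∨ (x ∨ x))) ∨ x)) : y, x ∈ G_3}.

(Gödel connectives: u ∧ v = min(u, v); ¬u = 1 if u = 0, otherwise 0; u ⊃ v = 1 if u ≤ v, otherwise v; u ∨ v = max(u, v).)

The minimum is attained at y = 0.5, x = 0:
  ¬y: Gödel ¬ of 0.5 = 0 (operand ≠ 0)
  (¬y ⊃ y): 0 ≤ 0.5, so result = 1
  (y ∧ y) = min(0.5, 0.5) = 0.5
  (x ∨ x) = max(0, 0) = 0
  (y ∨ (x ∨ x)) = max(0.5, 0) = 0.5
  ((y ∧ y) ∧ (y ∨ (x ∨ x))) = min(0.5, 0.5) = 0.5
  (((y ∧ y) ∧ (y ∨ (x ∨ x))) ∨ x) = max(0.5, 0) = 0.5
  ((¬y ⊃ y) ⊃ (((y ∧ y) ∧ (y ∨ (x ∨ x))) ∨ x)): 1 > 0.5, so result = 0.5
Checking all 9 assignments confirms none give a value below 0.50.

0.50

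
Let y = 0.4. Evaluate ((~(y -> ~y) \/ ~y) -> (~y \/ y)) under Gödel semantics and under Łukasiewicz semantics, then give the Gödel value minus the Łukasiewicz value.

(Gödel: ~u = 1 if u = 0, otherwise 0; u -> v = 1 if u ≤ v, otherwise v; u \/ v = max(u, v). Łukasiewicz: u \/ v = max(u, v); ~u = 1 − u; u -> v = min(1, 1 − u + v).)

-0.60

Gödel evaluation:
  ~y: Gödel ¬ of 0.4 = 0 (operand ≠ 0)
  (y -> ~y): 0.4 > 0, so result = 0
  ~(y -> ~y): Gödel ¬ of 0 = 1 (operand is 0)
  ~y: Gödel ¬ of 0.4 = 0 (operand ≠ 0)
  (~(y -> ~y) \/ ~y) = max(1, 0) = 1
  ~y: Gödel ¬ of 0.4 = 0 (operand ≠ 0)
  (~y \/ y) = max(0, 0.4) = 0.4
  ((~(y -> ~y) \/ ~y) -> (~y \/ y)): 1 > 0.4, so result = 0.4
  Gödel value = 0.4
Łukasiewicz evaluation:
  ~y: Łukasiewicz ¬ gives 1 − 0.4 = 0.6
  (y -> ~y): min(1, 1 − 0.4 + 0.6) = 1
  ~(y -> ~y): Łukasiewicz ¬ gives 1 − 1 = 0
  ~y: Łukasiewicz ¬ gives 1 − 0.4 = 0.6
  (~(y -> ~y) \/ ~y) = max(0, 0.6) = 0.6
  ~y: Łukasiewicz ¬ gives 1 − 0.4 = 0.6
  (~y \/ y) = max(0.6, 0.4) = 0.6
  ((~(y -> ~y) \/ ~y) -> (~y \/ y)): min(1, 1 − 0.6 + 0.6) = 1
  Łukasiewicz value = 1
Difference: 0.4 − 1 = -0.60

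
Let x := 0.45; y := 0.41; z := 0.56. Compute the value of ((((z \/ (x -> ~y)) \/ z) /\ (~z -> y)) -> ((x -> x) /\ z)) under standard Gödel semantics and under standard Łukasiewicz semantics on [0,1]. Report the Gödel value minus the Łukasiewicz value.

Gödel evaluation:
  ~y: Gödel ¬ of 0.41 = 0 (operand ≠ 0)
  (x -> ~y): 0.45 > 0, so result = 0
  (z \/ (x -> ~y)) = max(0.56, 0) = 0.56
  ((z \/ (x -> ~y)) \/ z) = max(0.56, 0.56) = 0.56
  ~z: Gödel ¬ of 0.56 = 0 (operand ≠ 0)
  (~z -> y): 0 ≤ 0.41, so result = 1
  (((z \/ (x -> ~y)) \/ z) /\ (~z -> y)) = min(0.56, 1) = 0.56
  (x -> x): 0.45 ≤ 0.45, so result = 1
  ((x -> x) /\ z) = min(1, 0.56) = 0.56
  ((((z \/ (x -> ~y)) \/ z) /\ (~z -> y)) -> ((x -> x) /\ z)): 0.56 ≤ 0.56, so result = 1
  Gödel value = 1
Łukasiewicz evaluation:
  ~y: Łukasiewicz ¬ gives 1 − 0.41 = 0.59
  (x -> ~y): min(1, 1 − 0.45 + 0.59) = 1
  (z \/ (x -> ~y)) = max(0.56, 1) = 1
  ((z \/ (x -> ~y)) \/ z) = max(1, 0.56) = 1
  ~z: Łukasiewicz ¬ gives 1 − 0.56 = 0.44
  (~z -> y): min(1, 1 − 0.44 + 0.41) = 0.97
  (((z \/ (x -> ~y)) \/ z) /\ (~z -> y)) = min(1, 0.97) = 0.97
  (x -> x): min(1, 1 − 0.45 + 0.45) = 1
  ((x -> x) /\ z) = min(1, 0.56) = 0.56
  ((((z \/ (x -> ~y)) \/ z) /\ (~z -> y)) -> ((x -> x) /\ z)): min(1, 1 − 0.97 + 0.56) = 0.59
  Łukasiewicz value = 0.59
Difference: 1 − 0.59 = 0.41

0.41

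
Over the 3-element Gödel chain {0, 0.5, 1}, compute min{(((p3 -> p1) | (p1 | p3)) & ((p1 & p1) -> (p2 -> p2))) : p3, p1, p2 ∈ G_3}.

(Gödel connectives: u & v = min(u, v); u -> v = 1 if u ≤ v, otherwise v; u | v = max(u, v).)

0.50

The minimum is attained at p3 = 0.5, p1 = 0, p2 = 0:
  (p3 -> p1): 0.5 > 0, so result = 0
  (p1 | p3) = max(0, 0.5) = 0.5
  ((p3 -> p1) | (p1 | p3)) = max(0, 0.5) = 0.5
  (p1 & p1) = min(0, 0) = 0
  (p2 -> p2): 0 ≤ 0, so result = 1
  ((p1 & p1) -> (p2 -> p2)): 0 ≤ 1, so result = 1
  (((p3 -> p1) | (p1 | p3)) & ((p1 & p1) -> (p2 -> p2))) = min(0.5, 1) = 0.5
Checking all 27 assignments confirms none give a value below 0.50.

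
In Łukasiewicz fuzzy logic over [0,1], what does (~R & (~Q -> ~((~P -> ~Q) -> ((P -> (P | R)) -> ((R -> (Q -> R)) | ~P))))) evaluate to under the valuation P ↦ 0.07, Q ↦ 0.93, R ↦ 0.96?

~R: Łukasiewicz ¬ gives 1 − 0.96 = 0.04
~Q: Łukasiewicz ¬ gives 1 − 0.93 = 0.07
~P: Łukasiewicz ¬ gives 1 − 0.07 = 0.93
~Q: Łukasiewicz ¬ gives 1 − 0.93 = 0.07
(~P -> ~Q): min(1, 1 − 0.93 + 0.07) = 0.14
(P | R) = max(0.07, 0.96) = 0.96
(P -> (P | R)): min(1, 1 − 0.07 + 0.96) = 1
(Q -> R): min(1, 1 − 0.93 + 0.96) = 1
(R -> (Q -> R)): min(1, 1 − 0.96 + 1) = 1
~P: Łukasiewicz ¬ gives 1 − 0.07 = 0.93
((R -> (Q -> R)) | ~P) = max(1, 0.93) = 1
((P -> (P | R)) -> ((R -> (Q -> R)) | ~P)): min(1, 1 − 1 + 1) = 1
((~P -> ~Q) -> ((P -> (P | R)) -> ((R -> (Q -> R)) | ~P))): min(1, 1 − 0.14 + 1) = 1
~((~P -> ~Q) -> ((P -> (P | R)) -> ((R -> (Q -> R)) | ~P))): Łukasiewicz ¬ gives 1 − 1 = 0
(~Q -> ~((~P -> ~Q) -> ((P -> (P | R)) -> ((R -> (Q -> R)) | ~P)))): min(1, 1 − 0.07 + 0) = 0.93
(~R & (~Q -> ~((~P -> ~Q) -> ((P -> (P | R)) -> ((R -> (Q -> R)) | ~P))))) = min(0.04, 0.93) = 0.04

0.04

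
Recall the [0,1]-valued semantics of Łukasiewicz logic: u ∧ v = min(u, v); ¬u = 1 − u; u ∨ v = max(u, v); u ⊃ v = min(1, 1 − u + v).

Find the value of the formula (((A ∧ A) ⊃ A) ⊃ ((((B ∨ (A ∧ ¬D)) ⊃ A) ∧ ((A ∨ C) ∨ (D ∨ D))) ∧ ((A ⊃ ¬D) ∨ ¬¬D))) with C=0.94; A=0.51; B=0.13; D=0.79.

0.79

(A ∧ A) = min(0.51, 0.51) = 0.51
((A ∧ A) ⊃ A): min(1, 1 − 0.51 + 0.51) = 1
¬D: Łukasiewicz ¬ gives 1 − 0.79 = 0.21
(A ∧ ¬D) = min(0.51, 0.21) = 0.21
(B ∨ (A ∧ ¬D)) = max(0.13, 0.21) = 0.21
((B ∨ (A ∧ ¬D)) ⊃ A): min(1, 1 − 0.21 + 0.51) = 1
(A ∨ C) = max(0.51, 0.94) = 0.94
(D ∨ D) = max(0.79, 0.79) = 0.79
((A ∨ C) ∨ (D ∨ D)) = max(0.94, 0.79) = 0.94
(((B ∨ (A ∧ ¬D)) ⊃ A) ∧ ((A ∨ C) ∨ (D ∨ D))) = min(1, 0.94) = 0.94
¬D: Łukasiewicz ¬ gives 1 − 0.79 = 0.21
(A ⊃ ¬D): min(1, 1 − 0.51 + 0.21) = 0.7
¬D: Łukasiewicz ¬ gives 1 − 0.79 = 0.21
¬¬D: Łukasiewicz ¬ gives 1 − 0.21 = 0.79
((A ⊃ ¬D) ∨ ¬¬D) = max(0.7, 0.79) = 0.79
((((B ∨ (A ∧ ¬D)) ⊃ A) ∧ ((A ∨ C) ∨ (D ∨ D))) ∧ ((A ⊃ ¬D) ∨ ¬¬D)) = min(0.94, 0.79) = 0.79
(((A ∧ A) ⊃ A) ⊃ ((((B ∨ (A ∧ ¬D)) ⊃ A) ∧ ((A ∨ C) ∨ (D ∨ D))) ∧ ((A ⊃ ¬D) ∨ ¬¬D))): min(1, 1 − 1 + 0.79) = 0.79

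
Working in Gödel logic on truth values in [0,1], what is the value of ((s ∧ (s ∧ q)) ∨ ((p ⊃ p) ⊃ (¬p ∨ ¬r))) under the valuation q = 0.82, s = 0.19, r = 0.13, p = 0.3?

(s ∧ q) = min(0.19, 0.82) = 0.19
(s ∧ (s ∧ q)) = min(0.19, 0.19) = 0.19
(p ⊃ p): 0.3 ≤ 0.3, so result = 1
¬p: Gödel ¬ of 0.3 = 0 (operand ≠ 0)
¬r: Gödel ¬ of 0.13 = 0 (operand ≠ 0)
(¬p ∨ ¬r) = max(0, 0) = 0
((p ⊃ p) ⊃ (¬p ∨ ¬r)): 1 > 0, so result = 0
((s ∧ (s ∧ q)) ∨ ((p ⊃ p) ⊃ (¬p ∨ ¬r))) = max(0.19, 0) = 0.19

0.19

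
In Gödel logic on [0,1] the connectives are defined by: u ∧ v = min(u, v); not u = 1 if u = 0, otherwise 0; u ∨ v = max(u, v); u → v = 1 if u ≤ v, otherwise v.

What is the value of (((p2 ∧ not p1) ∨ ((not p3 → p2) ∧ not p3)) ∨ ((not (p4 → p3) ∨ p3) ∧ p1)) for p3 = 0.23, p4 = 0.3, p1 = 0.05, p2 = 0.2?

0.05

not p1: Gödel ¬ of 0.05 = 0 (operand ≠ 0)
(p2 ∧ not p1) = min(0.2, 0) = 0
not p3: Gödel ¬ of 0.23 = 0 (operand ≠ 0)
(not p3 → p2): 0 ≤ 0.2, so result = 1
not p3: Gödel ¬ of 0.23 = 0 (operand ≠ 0)
((not p3 → p2) ∧ not p3) = min(1, 0) = 0
((p2 ∧ not p1) ∨ ((not p3 → p2) ∧ not p3)) = max(0, 0) = 0
(p4 → p3): 0.3 > 0.23, so result = 0.23
not (p4 → p3): Gödel ¬ of 0.23 = 0 (operand ≠ 0)
(not (p4 → p3) ∨ p3) = max(0, 0.23) = 0.23
((not (p4 → p3) ∨ p3) ∧ p1) = min(0.23, 0.05) = 0.05
(((p2 ∧ not p1) ∨ ((not p3 → p2) ∧ not p3)) ∨ ((not (p4 → p3) ∨ p3) ∧ p1)) = max(0, 0.05) = 0.05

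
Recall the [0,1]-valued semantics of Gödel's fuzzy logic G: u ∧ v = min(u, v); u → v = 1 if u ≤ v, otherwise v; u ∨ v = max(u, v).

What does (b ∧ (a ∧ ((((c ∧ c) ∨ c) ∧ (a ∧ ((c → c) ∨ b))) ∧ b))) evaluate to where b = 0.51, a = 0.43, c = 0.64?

0.43

(c ∧ c) = min(0.64, 0.64) = 0.64
((c ∧ c) ∨ c) = max(0.64, 0.64) = 0.64
(c → c): 0.64 ≤ 0.64, so result = 1
((c → c) ∨ b) = max(1, 0.51) = 1
(a ∧ ((c → c) ∨ b)) = min(0.43, 1) = 0.43
(((c ∧ c) ∨ c) ∧ (a ∧ ((c → c) ∨ b))) = min(0.64, 0.43) = 0.43
((((c ∧ c) ∨ c) ∧ (a ∧ ((c → c) ∨ b))) ∧ b) = min(0.43, 0.51) = 0.43
(a ∧ ((((c ∧ c) ∨ c) ∧ (a ∧ ((c → c) ∨ b))) ∧ b)) = min(0.43, 0.43) = 0.43
(b ∧ (a ∧ ((((c ∧ c) ∨ c) ∧ (a ∧ ((c → c) ∨ b))) ∧ b))) = min(0.51, 0.43) = 0.43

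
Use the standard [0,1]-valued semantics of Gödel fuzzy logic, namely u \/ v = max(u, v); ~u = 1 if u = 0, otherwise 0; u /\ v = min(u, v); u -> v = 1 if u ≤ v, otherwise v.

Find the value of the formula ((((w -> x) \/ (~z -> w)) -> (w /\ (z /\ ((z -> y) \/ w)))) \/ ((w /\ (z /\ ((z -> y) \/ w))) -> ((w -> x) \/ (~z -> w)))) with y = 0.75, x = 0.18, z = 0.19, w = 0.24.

1.00

(w -> x): 0.24 > 0.18, so result = 0.18
~z: Gödel ¬ of 0.19 = 0 (operand ≠ 0)
(~z -> w): 0 ≤ 0.24, so result = 1
((w -> x) \/ (~z -> w)) = max(0.18, 1) = 1
(z -> y): 0.19 ≤ 0.75, so result = 1
((z -> y) \/ w) = max(1, 0.24) = 1
(z /\ ((z -> y) \/ w)) = min(0.19, 1) = 0.19
(w /\ (z /\ ((z -> y) \/ w))) = min(0.24, 0.19) = 0.19
(((w -> x) \/ (~z -> w)) -> (w /\ (z /\ ((z -> y) \/ w)))): 1 > 0.19, so result = 0.19
(z -> y): 0.19 ≤ 0.75, so result = 1
((z -> y) \/ w) = max(1, 0.24) = 1
(z /\ ((z -> y) \/ w)) = min(0.19, 1) = 0.19
(w /\ (z /\ ((z -> y) \/ w))) = min(0.24, 0.19) = 0.19
(w -> x): 0.24 > 0.18, so result = 0.18
~z: Gödel ¬ of 0.19 = 0 (operand ≠ 0)
(~z -> w): 0 ≤ 0.24, so result = 1
((w -> x) \/ (~z -> w)) = max(0.18, 1) = 1
((w /\ (z /\ ((z -> y) \/ w))) -> ((w -> x) \/ (~z -> w))): 0.19 ≤ 1, so result = 1
((((w -> x) \/ (~z -> w)) -> (w /\ (z /\ ((z -> y) \/ w)))) \/ ((w /\ (z /\ ((z -> y) \/ w))) -> ((w -> x) \/ (~z -> w)))) = max(0.19, 1) = 1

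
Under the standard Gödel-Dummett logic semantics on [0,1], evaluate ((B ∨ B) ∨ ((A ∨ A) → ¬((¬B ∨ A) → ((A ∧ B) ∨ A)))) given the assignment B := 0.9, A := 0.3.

(B ∨ B) = max(0.9, 0.9) = 0.9
(A ∨ A) = max(0.3, 0.3) = 0.3
¬B: Gödel ¬ of 0.9 = 0 (operand ≠ 0)
(¬B ∨ A) = max(0, 0.3) = 0.3
(A ∧ B) = min(0.3, 0.9) = 0.3
((A ∧ B) ∨ A) = max(0.3, 0.3) = 0.3
((¬B ∨ A) → ((A ∧ B) ∨ A)): 0.3 ≤ 0.3, so result = 1
¬((¬B ∨ A) → ((A ∧ B) ∨ A)): Gödel ¬ of 1 = 0 (operand ≠ 0)
((A ∨ A) → ¬((¬B ∨ A) → ((A ∧ B) ∨ A))): 0.3 > 0, so result = 0
((B ∨ B) ∨ ((A ∨ A) → ¬((¬B ∨ A) → ((A ∧ B) ∨ A)))) = max(0.9, 0) = 0.9

0.90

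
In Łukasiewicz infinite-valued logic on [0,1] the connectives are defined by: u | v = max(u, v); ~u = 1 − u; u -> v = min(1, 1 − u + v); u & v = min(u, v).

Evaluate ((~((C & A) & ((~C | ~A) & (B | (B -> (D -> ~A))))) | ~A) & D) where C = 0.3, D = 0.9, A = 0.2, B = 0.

0.80

(C & A) = min(0.3, 0.2) = 0.2
~C: Łukasiewicz ¬ gives 1 − 0.3 = 0.7
~A: Łukasiewicz ¬ gives 1 − 0.2 = 0.8
(~C | ~A) = max(0.7, 0.8) = 0.8
~A: Łukasiewicz ¬ gives 1 − 0.2 = 0.8
(D -> ~A): min(1, 1 − 0.9 + 0.8) = 0.9
(B -> (D -> ~A)): min(1, 1 − 0 + 0.9) = 1
(B | (B -> (D -> ~A))) = max(0, 1) = 1
((~C | ~A) & (B | (B -> (D -> ~A)))) = min(0.8, 1) = 0.8
((C & A) & ((~C | ~A) & (B | (B -> (D -> ~A))))) = min(0.2, 0.8) = 0.2
~((C & A) & ((~C | ~A) & (B | (B -> (D -> ~A))))): Łukasiewicz ¬ gives 1 − 0.2 = 0.8
~A: Łukasiewicz ¬ gives 1 − 0.2 = 0.8
(~((C & A) & ((~C | ~A) & (B | (B -> (D -> ~A))))) | ~A) = max(0.8, 0.8) = 0.8
((~((C & A) & ((~C | ~A) & (B | (B -> (D -> ~A))))) | ~A) & D) = min(0.8, 0.9) = 0.8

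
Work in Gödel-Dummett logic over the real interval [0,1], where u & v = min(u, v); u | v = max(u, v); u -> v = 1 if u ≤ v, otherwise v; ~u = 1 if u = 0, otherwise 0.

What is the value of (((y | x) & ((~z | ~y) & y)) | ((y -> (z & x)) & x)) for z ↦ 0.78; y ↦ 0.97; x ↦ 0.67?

(y | x) = max(0.97, 0.67) = 0.97
~z: Gödel ¬ of 0.78 = 0 (operand ≠ 0)
~y: Gödel ¬ of 0.97 = 0 (operand ≠ 0)
(~z | ~y) = max(0, 0) = 0
((~z | ~y) & y) = min(0, 0.97) = 0
((y | x) & ((~z | ~y) & y)) = min(0.97, 0) = 0
(z & x) = min(0.78, 0.67) = 0.67
(y -> (z & x)): 0.97 > 0.67, so result = 0.67
((y -> (z & x)) & x) = min(0.67, 0.67) = 0.67
(((y | x) & ((~z | ~y) & y)) | ((y -> (z & x)) & x)) = max(0, 0.67) = 0.67

0.67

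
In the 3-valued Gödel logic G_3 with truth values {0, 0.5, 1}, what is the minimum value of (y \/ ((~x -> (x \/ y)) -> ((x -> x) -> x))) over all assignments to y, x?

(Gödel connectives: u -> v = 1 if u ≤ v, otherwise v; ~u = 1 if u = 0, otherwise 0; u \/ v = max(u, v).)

0.50

The minimum is attained at y = 0, x = 0.5:
  ~x: Gödel ¬ of 0.5 = 0 (operand ≠ 0)
  (x \/ y) = max(0.5, 0) = 0.5
  (~x -> (x \/ y)): 0 ≤ 0.5, so result = 1
  (x -> x): 0.5 ≤ 0.5, so result = 1
  ((x -> x) -> x): 1 > 0.5, so result = 0.5
  ((~x -> (x \/ y)) -> ((x -> x) -> x)): 1 > 0.5, so result = 0.5
  (y \/ ((~x -> (x \/ y)) -> ((x -> x) -> x))) = max(0, 0.5) = 0.5
Checking all 9 assignments confirms none give a value below 0.50.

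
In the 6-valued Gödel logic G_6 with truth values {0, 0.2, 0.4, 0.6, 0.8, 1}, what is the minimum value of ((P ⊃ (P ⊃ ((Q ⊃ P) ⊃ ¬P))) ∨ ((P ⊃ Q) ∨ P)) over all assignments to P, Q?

The minimum is attained at P = 0.2, Q = 0:
  (Q ⊃ P): 0 ≤ 0.2, so result = 1
  ¬P: Gödel ¬ of 0.2 = 0 (operand ≠ 0)
  ((Q ⊃ P) ⊃ ¬P): 1 > 0, so result = 0
  (P ⊃ ((Q ⊃ P) ⊃ ¬P)): 0.2 > 0, so result = 0
  (P ⊃ (P ⊃ ((Q ⊃ P) ⊃ ¬P))): 0.2 > 0, so result = 0
  (P ⊃ Q): 0.2 > 0, so result = 0
  ((P ⊃ Q) ∨ P) = max(0, 0.2) = 0.2
  ((P ⊃ (P ⊃ ((Q ⊃ P) ⊃ ¬P))) ∨ ((P ⊃ Q) ∨ P)) = max(0, 0.2) = 0.2
Checking all 36 assignments confirms none give a value below 0.20.

0.20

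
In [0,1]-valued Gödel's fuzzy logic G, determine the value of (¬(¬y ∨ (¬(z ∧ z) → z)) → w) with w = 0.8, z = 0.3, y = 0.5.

1.00

¬y: Gödel ¬ of 0.5 = 0 (operand ≠ 0)
(z ∧ z) = min(0.3, 0.3) = 0.3
¬(z ∧ z): Gödel ¬ of 0.3 = 0 (operand ≠ 0)
(¬(z ∧ z) → z): 0 ≤ 0.3, so result = 1
(¬y ∨ (¬(z ∧ z) → z)) = max(0, 1) = 1
¬(¬y ∨ (¬(z ∧ z) → z)): Gödel ¬ of 1 = 0 (operand ≠ 0)
(¬(¬y ∨ (¬(z ∧ z) → z)) → w): 0 ≤ 0.8, so result = 1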